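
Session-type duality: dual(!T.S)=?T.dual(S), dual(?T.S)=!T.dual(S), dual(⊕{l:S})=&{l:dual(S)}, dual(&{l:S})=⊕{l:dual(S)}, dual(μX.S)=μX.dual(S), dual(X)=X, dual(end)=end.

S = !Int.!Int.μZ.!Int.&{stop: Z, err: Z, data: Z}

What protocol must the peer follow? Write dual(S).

?Int.?Int.μZ.?Int.⊕{stop: Z, err: Z, data: Z}

!Int = ?Int
  !Int = ?Int
    μZ = μZ  (binder kept)
      !Int = ?Int
        &{stop,err,data} = ⊕{stop,err,data}  (external→internal)
          • stop:
            Z ↦ Z
          • err:
            Z ↦ Z
          • data:
            Z ↦ Z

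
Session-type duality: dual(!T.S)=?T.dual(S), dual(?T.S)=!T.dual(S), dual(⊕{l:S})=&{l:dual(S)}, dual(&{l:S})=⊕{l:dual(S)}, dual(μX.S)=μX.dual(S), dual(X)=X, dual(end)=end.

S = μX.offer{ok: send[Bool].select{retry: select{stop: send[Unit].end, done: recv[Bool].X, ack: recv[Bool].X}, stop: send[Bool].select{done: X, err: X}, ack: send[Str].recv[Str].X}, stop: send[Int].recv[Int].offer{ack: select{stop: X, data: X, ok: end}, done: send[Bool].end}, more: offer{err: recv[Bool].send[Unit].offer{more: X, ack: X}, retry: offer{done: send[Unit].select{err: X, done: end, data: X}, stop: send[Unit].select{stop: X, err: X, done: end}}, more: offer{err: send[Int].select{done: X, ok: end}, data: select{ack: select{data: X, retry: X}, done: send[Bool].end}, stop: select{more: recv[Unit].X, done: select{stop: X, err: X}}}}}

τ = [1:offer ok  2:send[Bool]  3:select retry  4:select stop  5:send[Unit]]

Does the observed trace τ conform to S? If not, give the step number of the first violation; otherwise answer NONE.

NONE

@1 offer ok  match  state: send[Bool].select{retry: select{stop: send[Unit].end, done: recv[Bool].μX.…, ack: recv[Bool].μX.…}, stop: send[Bool].select{done: μX.…, err: μX.…}, ack: send[Str].recv[Str].μX.…}
@2 send[Bool]  match  state: select{retry: select{stop: send[Unit].end, done: recv[Bool].μX.…, ack: recv[Bool].μX.…}, stop: send[Bool].select{done: μX.…, err: μX.…}, ack: send[Str].recv[Str].μX.…}
@3 select retry  match  state: select{stop: send[Unit].end, done: recv[Bool].μX.…, ack: recv[Bool].μX.…}
@4 select stop  match  state: send[Unit].end
@5 send[Unit]  match  state: end
all 5 steps conform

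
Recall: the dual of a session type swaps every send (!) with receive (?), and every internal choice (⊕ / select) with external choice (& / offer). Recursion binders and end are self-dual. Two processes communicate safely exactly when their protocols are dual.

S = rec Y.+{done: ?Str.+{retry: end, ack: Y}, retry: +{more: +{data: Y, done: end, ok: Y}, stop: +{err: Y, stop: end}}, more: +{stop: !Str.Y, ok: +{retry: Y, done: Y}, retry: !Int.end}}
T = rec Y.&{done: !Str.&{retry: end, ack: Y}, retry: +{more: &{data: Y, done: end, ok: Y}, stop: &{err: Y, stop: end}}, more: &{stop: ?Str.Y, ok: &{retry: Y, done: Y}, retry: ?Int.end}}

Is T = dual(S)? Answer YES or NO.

rec Y vs rec Y  ✓ (μ self-dual)
  +{done,retry,more} vs &{done,retry,more}  ✓ label sets agree
    case done:
      ?Str vs !Str  ✓
        +{retry,ack} vs &{retry,ack}  ✓ label sets agree
          case retry:
            end vs end  ✓
          case ack:
            Y vs Y  ✓
    case retry:
      +{more,stop} vs +{more,stop}  ✗ choice polarity not flipped — not dual

NO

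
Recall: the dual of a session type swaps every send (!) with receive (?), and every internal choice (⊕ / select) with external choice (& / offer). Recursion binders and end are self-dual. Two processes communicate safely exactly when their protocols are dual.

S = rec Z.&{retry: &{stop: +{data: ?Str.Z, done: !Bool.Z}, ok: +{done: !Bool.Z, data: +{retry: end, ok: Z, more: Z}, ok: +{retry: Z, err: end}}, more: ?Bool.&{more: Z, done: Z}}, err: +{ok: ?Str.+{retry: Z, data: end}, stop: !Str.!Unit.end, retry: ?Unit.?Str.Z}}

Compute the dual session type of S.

rec Z ↦ rec Z  (rec unchanged)
  &{retry,err} ↦ +{retry,err}  (external→internal)
    [retry]
      &{stop,ok,more} ↦ +{stop,ok,more}  (external→internal)
        [stop]
          +{data,done} ↦ &{data,done}  (select→offer)
            [data]
              ?Str ↦ !Str
                dual(Z) = Z
            [done]
              !Bool ↦ ?Bool
                dual(Z) = Z
        [ok]
          +{done,data,ok} ↦ &{done,data,ok}  (select→offer)
            [done]
              !Bool ↦ ?Bool
                dual(Z) = Z
            [data]
              +{retry,ok,more} ↦ &{retry,ok,more}  (select→offer)
                [retry]
                  dual(end) = end
                [ok]
                  dual(Z) = Z
                [more]
                  dual(Z) = Z
            [ok]
              +{retry,err} ↦ &{retry,err}  (select→offer)
                [retry]
                  dual(Z) = Z
                [err]
                  dual(end) = end
        [more]
          ?Bool ↦ !Bool
            &{more,done} ↦ +{more,done}  (external→internal)
              [more]
                dual(Z) = Z
              [done]
                dual(Z) = Z
    [err]
      +{ok,stop,retry} ↦ &{ok,stop,retry}  (select→offer)
        [ok]
          ?Str ↦ !Str
            +{retry,data} ↦ &{retry,data}  (select→offer)
              [retry]
                dual(Z) = Z
              [data]
                dual(end) = end
        [stop]
          !Str ↦ ?Str
            !Unit ↦ ?Unit
              dual(end) = end
        [retry]
          ?Unit ↦ !Unit
            ?Str ↦ !Str
              dual(Z) = Z

rec Z.+{retry: +{stop: &{data: !Str.Z, done: ?Bool.Z}, ok: &{done: ?Bool.Z, data: &{retry: end, ok: Z, more: Z}, ok: &{retry: Z, err: end}}, more: !Bool.+{more: Z, done: Z}}, err: &{ok: !Str.&{retry: Z, data: end}, stop: ?Str.?Unit.end, retry: !Unit.!Str.Z}}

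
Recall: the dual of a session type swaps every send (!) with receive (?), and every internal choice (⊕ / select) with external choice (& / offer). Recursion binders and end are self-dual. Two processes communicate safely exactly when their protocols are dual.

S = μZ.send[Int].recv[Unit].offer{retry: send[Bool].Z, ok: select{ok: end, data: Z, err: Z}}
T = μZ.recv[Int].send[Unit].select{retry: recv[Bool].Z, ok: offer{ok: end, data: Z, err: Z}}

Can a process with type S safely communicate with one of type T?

YES

μZ | μZ  ✓ (rec unchanged)
  send[Int] | recv[Int]  ✓
    recv[Unit] | send[Unit]  ✓
      offer{retry,ok} | select{retry,ok}  ✓ same labels
        • retry:
          send[Bool] | recv[Bool]  ✓
            Z | Z  ✓
        • ok:
          select{ok,data,err} | offer{ok,data,err}  ✓ same labels
            • ok:
              end | end  ✓
            • data:
              Z | Z  ✓
            • err:
              Z | Z  ✓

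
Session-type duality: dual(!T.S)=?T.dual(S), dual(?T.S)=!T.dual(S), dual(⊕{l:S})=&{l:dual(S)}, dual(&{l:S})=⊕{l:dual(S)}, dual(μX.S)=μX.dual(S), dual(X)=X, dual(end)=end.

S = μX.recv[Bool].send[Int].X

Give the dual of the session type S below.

μX.send[Bool].recv[Int].X

μX = μX  (rec unchanged)
  recv[Bool] = send[Bool]
    send[Int] = recv[Int]
      X self-dual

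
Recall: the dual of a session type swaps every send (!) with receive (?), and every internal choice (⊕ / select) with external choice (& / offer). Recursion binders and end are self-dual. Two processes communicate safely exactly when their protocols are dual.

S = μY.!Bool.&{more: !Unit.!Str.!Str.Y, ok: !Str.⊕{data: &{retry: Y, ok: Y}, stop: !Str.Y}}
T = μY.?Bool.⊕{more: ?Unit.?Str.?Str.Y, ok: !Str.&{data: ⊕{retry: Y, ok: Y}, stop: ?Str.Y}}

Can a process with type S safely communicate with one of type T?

NO

μY vs μY  ok (μ self-dual)
  !Bool vs ?Bool  ok
    &{more,ok} vs ⊕{more,ok}  ok labels match
      [more]
        !Unit vs ?Unit  ok
          !Str vs ?Str  ok
            !Str vs ?Str  ok
              Y vs Y  ok
      [ok]
        !Str vs !Str  ✗ same direction on both sides — not dual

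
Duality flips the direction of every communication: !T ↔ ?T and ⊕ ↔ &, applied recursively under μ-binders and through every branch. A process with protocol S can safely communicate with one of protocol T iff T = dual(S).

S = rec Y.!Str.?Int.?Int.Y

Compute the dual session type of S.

rec Y.?Str.!Int.!Int.Y

rec Y = rec Y  (rec unchanged)
  !Str = ?Str
    ?Int = !Int
      ?Int = !Int
        Y ↦ Y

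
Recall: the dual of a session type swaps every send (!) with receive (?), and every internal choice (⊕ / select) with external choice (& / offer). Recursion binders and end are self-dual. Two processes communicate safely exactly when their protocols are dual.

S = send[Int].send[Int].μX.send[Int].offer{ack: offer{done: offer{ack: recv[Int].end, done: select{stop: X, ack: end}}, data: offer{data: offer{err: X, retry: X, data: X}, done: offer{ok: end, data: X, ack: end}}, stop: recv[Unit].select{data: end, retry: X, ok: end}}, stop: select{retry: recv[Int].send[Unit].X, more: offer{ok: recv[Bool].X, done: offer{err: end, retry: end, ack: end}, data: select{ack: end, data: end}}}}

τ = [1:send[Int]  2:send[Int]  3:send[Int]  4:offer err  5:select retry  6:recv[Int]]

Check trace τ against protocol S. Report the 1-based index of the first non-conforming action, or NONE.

4

step 1: send[Int]  ✓  state: send[Int].μX.…
step 2: send[Int]  ✓  state: μX.…
step 3: send[Int]  ✓  state: offer{ack: offer{done: offer{ack: recv[Int].end, done: select{stop: μX.…, ack: end}}, data: offer{data: offer{err: μX.…, retry: μX.…, data: μX.…}, done: offer{ok: end, data: μX.…, ack: end}}, stop: recv[Unit].select{data: end, retry: μX.…, ok: end}}, stop: select{retry: recv[Int].send[Unit].μX.…, more: offer{ok: recv[Bool].μX.…, done: offer{err: end, retry: end, ack: end}, data: select{ack: end, data: end}}}}
step 4: got offer err, protocol expects offer ack or offer stop  ✗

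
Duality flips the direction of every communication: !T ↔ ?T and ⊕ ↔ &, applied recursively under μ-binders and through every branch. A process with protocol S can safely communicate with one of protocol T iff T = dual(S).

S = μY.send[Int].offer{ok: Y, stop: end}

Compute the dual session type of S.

μY.recv[Int].select{ok: Y, stop: end}

μY → μY  (rec unchanged)
  send[Int] → recv[Int]
    offer{ok,stop} → select{ok,stop}  (offer→select)
      [ok]
        Y ↦ Y
      [stop]
        end ↦ end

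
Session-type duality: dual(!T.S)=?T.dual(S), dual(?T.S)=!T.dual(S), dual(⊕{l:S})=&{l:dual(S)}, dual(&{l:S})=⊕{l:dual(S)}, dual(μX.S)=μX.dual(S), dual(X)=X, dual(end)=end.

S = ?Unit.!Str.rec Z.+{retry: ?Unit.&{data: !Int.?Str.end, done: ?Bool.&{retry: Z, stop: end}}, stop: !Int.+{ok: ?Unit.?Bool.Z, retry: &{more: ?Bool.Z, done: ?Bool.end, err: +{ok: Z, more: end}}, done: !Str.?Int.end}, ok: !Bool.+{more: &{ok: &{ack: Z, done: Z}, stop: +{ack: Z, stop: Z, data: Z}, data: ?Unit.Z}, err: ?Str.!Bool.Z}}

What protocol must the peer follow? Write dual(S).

?Unit ↦ !Unit
  !Str ↦ ?Str
    rec Z ↦ rec Z  (binder kept)
      +{retry,stop,ok} ↦ &{retry,stop,ok}  (⊕→&)
        case retry:
          ?Unit ↦ !Unit
            &{data,done} ↦ +{data,done}  (offer→select)
              case data:
                !Int ↦ ?Int
                  ?Str ↦ !Str
                    end self-dual
              case done:
                ?Bool ↦ !Bool
                  &{retry,stop} ↦ +{retry,stop}  (offer→select)
                    case retry:
                      Z self-dual
                    case stop:
                      end self-dual
        case stop:
          !Int ↦ ?Int
            +{ok,retry,done} ↦ &{ok,retry,done}  (⊕→&)
              case ok:
                ?Unit ↦ !Unit
                  ?Bool ↦ !Bool
                    Z self-dual
              case retry:
                &{more,done,err} ↦ +{more,done,err}  (offer→select)
                  case more:
                    ?Bool ↦ !Bool
                      Z self-dual
                  case done:
                    ?Bool ↦ !Bool
                      end self-dual
                  case err:
                    +{ok,more} ↦ &{ok,more}  (⊕→&)
                      case ok:
                        Z self-dual
                      case more:
                        end self-dual
              case done:
                !Str ↦ ?Str
                  ?Int ↦ !Int
                    end self-dual
        case ok:
          !Bool ↦ ?Bool
            +{more,err} ↦ &{more,err}  (⊕→&)
              case more:
                &{ok,stop,data} ↦ +{ok,stop,data}  (offer→select)
                  case ok:
                    &{ack,done} ↦ +{ack,done}  (offer→select)
                      case ack:
                        Z self-dual
                      case done:
                        Z self-dual
                  case stop:
                    +{ack,stop,data} ↦ &{ack,stop,data}  (⊕→&)
                      case ack:
                        Z self-dual
                      case stop:
                        Z self-dual
                      case data:
                        Z self-dual
                  case data:
                    ?Unit ↦ !Unit
                      Z self-dual
              case err:
                ?Str ↦ !Str
                  !Bool ↦ ?Bool
                    Z self-dual

!Unit.?Str.rec Z.&{retry: !Unit.+{data: ?Int.!Str.end, done: !Bool.+{retry: Z, stop: end}}, stop: ?Int.&{ok: !Unit.!Bool.Z, retry: +{more: !Bool.Z, done: !Bool.end, err: &{ok: Z, more: end}}, done: ?Str.!Int.end}, ok: ?Bool.&{more: +{ok: +{ack: Z, done: Z}, stop: &{ack: Z, stop: Z, data: Z}, data: !Unit.Z}, err: !Str.?Bool.Z}}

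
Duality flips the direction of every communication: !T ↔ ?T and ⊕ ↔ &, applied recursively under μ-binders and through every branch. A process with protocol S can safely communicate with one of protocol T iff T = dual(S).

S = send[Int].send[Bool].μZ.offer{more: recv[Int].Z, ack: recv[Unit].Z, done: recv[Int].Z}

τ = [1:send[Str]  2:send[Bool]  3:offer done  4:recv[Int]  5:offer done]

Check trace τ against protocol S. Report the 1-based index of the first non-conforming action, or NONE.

@1 got send[Str], protocol expects send[Int]  ✗

1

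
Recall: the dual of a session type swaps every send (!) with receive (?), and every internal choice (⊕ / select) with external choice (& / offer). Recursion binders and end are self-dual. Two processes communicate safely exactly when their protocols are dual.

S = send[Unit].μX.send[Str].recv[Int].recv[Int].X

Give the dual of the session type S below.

send[Unit] → recv[Unit]
  μX → μX  (binder kept)
    send[Str] → recv[Str]
      recv[Int] → send[Int]
        recv[Int] → send[Int]
          dual(X) = X

recv[Unit].μX.recv[Str].send[Int].send[Int].X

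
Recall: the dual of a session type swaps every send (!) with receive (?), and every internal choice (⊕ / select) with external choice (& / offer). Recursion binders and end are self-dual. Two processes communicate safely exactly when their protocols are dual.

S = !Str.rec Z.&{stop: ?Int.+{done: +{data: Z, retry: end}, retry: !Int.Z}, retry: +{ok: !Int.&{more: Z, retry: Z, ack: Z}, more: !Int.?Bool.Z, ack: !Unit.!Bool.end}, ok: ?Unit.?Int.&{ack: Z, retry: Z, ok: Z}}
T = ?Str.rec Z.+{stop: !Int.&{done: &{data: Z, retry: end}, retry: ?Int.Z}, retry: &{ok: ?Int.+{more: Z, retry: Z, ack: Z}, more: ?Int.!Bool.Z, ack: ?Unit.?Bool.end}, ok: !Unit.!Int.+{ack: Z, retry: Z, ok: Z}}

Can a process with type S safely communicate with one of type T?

YES

!Str ‖ ?Str  ok
  rec Z ‖ rec Z  ok (binder kept)
    &{stop,retry,ok} ‖ +{stop,retry,ok}  ok same labels
      [stop]
        ?Int ‖ !Int  ok
          +{done,retry} ‖ &{done,retry}  ok same labels
            [done]
              +{data,retry} ‖ &{data,retry}  ok same labels
                [data]
                  Z ‖ Z  ok
                [retry]
                  end ‖ end  ok
            [retry]
              !Int ‖ ?Int  ok
                Z ‖ Z  ok
      [retry]
        +{ok,more,ack} ‖ &{ok,more,ack}  ok same labels
          [ok]
            !Int ‖ ?Int  ok
              &{more,retry,ack} ‖ +{more,retry,ack}  ok same labels
                [more]
                  Z ‖ Z  ok
                [retry]
                  Z ‖ Z  ok
                [ack]
                  Z ‖ Z  ok
          [more]
            !Int ‖ ?Int  ok
              ?Bool ‖ !Bool  ok
                Z ‖ Z  ok
          [ack]
            !Unit ‖ ?Unit  ok
              !Bool ‖ ?Bool  ok
                end ‖ end  ok
      [ok]
        ?Unit ‖ !Unit  ok
          ?Int ‖ !Int  ok
            &{ack,retry,ok} ‖ +{ack,retry,ok}  ok same labels
              [ack]
                Z ‖ Z  ok
              [retry]
                Z ‖ Z  ok
              [ok]
                Z ‖ Z  ok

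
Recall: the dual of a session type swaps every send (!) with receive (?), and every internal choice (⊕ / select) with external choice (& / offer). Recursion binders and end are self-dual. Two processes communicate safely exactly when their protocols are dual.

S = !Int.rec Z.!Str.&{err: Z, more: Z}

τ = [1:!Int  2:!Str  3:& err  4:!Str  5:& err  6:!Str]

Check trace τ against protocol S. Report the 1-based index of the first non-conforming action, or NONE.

NONE

step 1: !Int  ✓  cont: rec Z.…
step 2: !Str  ✓  cont: &{err: rec Z.…, more: rec Z.…}
step 3: & err  ✓  cont: rec Z.…
step 4: !Str  ✓  cont: &{err: rec Z.…, more: rec Z.…}
step 5: & err  ✓  cont: rec Z.…
step 6: !Str  ✓  cont: &{err: rec Z.…, more: rec Z.…}
τ conforms to S (length 6)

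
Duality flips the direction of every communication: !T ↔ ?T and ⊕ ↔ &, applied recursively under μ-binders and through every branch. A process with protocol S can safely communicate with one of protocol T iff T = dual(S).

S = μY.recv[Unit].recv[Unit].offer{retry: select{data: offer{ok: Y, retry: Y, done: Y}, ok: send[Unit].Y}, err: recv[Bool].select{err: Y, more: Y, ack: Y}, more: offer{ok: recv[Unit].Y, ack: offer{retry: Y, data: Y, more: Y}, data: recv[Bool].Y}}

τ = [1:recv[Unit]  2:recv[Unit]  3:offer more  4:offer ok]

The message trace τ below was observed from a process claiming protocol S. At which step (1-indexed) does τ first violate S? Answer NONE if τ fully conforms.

@1 recv[Unit]  ok  residual = recv[Unit].offer{retry: select{data: offer{ok: μY.…, retry: μY.…, done: μY.…}, ok: send[Unit].μY.…}, err: recv[Bool].select{err: μY.…, more: μY.…, ack: μY.…}, more: offer{ok: recv[Unit].μY.…, ack: offer{retry: μY.…, data: μY.…, more: μY.…}, data: recv[Bool].μY.…}}
@2 recv[Unit]  ok  residual = offer{retry: select{data: offer{ok: μY.…, retry: μY.…, done: μY.…}, ok: send[Unit].μY.…}, err: recv[Bool].select{err: μY.…, more: μY.…, ack: μY.…}, more: offer{ok: recv[Unit].μY.…, ack: offer{retry: μY.…, data: μY.…, more: μY.…}, data: recv[Bool].μY.…}}
@3 offer more  ok  residual = offer{ok: recv[Unit].μY.…, ack: offer{retry: μY.…, data: μY.…, more: μY.…}, data: recv[Bool].μY.…}
@4 offer ok  ok  residual = recv[Unit].μY.…
all 4 steps conform

NONE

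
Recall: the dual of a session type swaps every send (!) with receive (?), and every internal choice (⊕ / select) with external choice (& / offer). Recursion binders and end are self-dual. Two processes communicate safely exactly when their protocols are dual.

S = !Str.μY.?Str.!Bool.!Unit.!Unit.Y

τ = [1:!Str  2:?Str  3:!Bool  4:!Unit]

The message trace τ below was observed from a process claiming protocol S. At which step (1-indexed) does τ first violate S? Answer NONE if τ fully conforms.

@1 !Str  ✓  residual = μY.…
@2 ?Str  ✓  residual = !Bool.!Unit.!Unit.μY.…
@3 !Bool  ✓  residual = !Unit.!Unit.μY.…
@4 !Unit  ✓  residual = !Unit.μY.…
τ conforms to S (length 4)

NONE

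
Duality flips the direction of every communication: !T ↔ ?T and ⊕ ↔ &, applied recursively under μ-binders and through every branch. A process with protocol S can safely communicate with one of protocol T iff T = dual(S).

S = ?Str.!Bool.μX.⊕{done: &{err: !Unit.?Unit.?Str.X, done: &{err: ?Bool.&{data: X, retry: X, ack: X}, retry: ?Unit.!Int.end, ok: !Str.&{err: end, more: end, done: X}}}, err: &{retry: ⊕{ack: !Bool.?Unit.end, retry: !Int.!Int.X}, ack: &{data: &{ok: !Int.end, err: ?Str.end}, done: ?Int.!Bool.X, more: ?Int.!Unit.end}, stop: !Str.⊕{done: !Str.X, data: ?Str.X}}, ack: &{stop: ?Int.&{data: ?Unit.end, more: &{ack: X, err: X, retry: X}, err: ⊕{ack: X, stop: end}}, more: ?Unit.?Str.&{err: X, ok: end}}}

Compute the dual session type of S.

!Str.?Bool.μX.&{done: ⊕{err: ?Unit.!Unit.!Str.X, done: ⊕{err: !Bool.⊕{data: X, retry: X, ack: X}, retry: !Unit.?Int.end, ok: ?Str.⊕{err: end, more: end, done: X}}}, err: ⊕{retry: &{ack: ?Bool.!Unit.end, retry: ?Int.?Int.X}, ack: ⊕{data: ⊕{ok: ?Int.end, err: !Str.end}, done: !Int.?Bool.X, more: !Int.?Unit.end}, stop: ?Str.&{done: ?Str.X, data: !Str.X}}, ack: ⊕{stop: !Int.⊕{data: !Unit.end, more: ⊕{ack: X, err: X, retry: X}, err: &{ack: X, stop: end}}, more: !Unit.!Str.⊕{err: X, ok: end}}}

?Str ↦ !Str
  !Bool ↦ ?Bool
    μX ↦ μX  (rec unchanged)
      ⊕{done,err,ack} ↦ &{done,err,ack}  (select→offer)
        case done:
          &{err,done} ↦ ⊕{err,done}  (offer→select)
            case err:
              !Unit ↦ ?Unit
                ?Unit ↦ !Unit
                  ?Str ↦ !Str
                    X self-dual
            case done:
              &{err,retry,ok} ↦ ⊕{err,retry,ok}  (offer→select)
                case err:
                  ?Bool ↦ !Bool
                    &{data,retry,ack} ↦ ⊕{data,retry,ack}  (offer→select)
                      case data:
                        X self-dual
                      case retry:
                        X self-dual
                      case ack:
                        X self-dual
                case retry:
                  ?Unit ↦ !Unit
                    !Int ↦ ?Int
                      end self-dual
                case ok:
                  !Str ↦ ?Str
                    &{err,more,done} ↦ ⊕{err,more,done}  (offer→select)
                      case err:
                        end self-dual
                      case more:
                        end self-dual
                      case done:
                        X self-dual
        case err:
          &{retry,ack,stop} ↦ ⊕{retry,ack,stop}  (offer→select)
            case retry:
              ⊕{ack,retry} ↦ &{ack,retry}  (select→offer)
                case ack:
                  !Bool ↦ ?Bool
                    ?Unit ↦ !Unit
                      end self-dual
                case retry:
                  !Int ↦ ?Int
                    !Int ↦ ?Int
                      X self-dual
            case ack:
              &{data,done,more} ↦ ⊕{data,done,more}  (offer→select)
                case data:
                  &{ok,err} ↦ ⊕{ok,err}  (offer→select)
                    case ok:
                      !Int ↦ ?Int
                        end self-dual
                    case err:
                      ?Str ↦ !Str
                        end self-dual
                case done:
                  ?Int ↦ !Int
                    !Bool ↦ ?Bool
                      X self-dual
                case more:
                  ?Int ↦ !Int
                    !Unit ↦ ?Unit
                      end self-dual
            case stop:
              !Str ↦ ?Str
                ⊕{done,data} ↦ &{done,data}  (select→offer)
                  case done:
                    !Str ↦ ?Str
                      X self-dual
                  case data:
                    ?Str ↦ !Str
                      X self-dual
        case ack:
          &{stop,more} ↦ ⊕{stop,more}  (offer→select)
            case stop:
              ?Int ↦ !Int
                &{data,more,err} ↦ ⊕{data,more,err}  (offer→select)
                  case data:
                    ?Unit ↦ !Unit
                      end self-dual
                  case more:
                    &{ack,err,retry} ↦ ⊕{ack,err,retry}  (offer→select)
                      case ack:
                        X self-dual
                      case err:
                        X self-dual
                      case retry:
                        X self-dual
                  case err:
                    ⊕{ack,stop} ↦ &{ack,stop}  (select→offer)
                      case ack:
                        X self-dual
                      case stop:
                        end self-dual
            case more:
              ?Unit ↦ !Unit
                ?Str ↦ !Str
                  &{err,ok} ↦ ⊕{err,ok}  (offer→select)
                    case err:
                      X self-dual
                    case ok:
                      end self-dual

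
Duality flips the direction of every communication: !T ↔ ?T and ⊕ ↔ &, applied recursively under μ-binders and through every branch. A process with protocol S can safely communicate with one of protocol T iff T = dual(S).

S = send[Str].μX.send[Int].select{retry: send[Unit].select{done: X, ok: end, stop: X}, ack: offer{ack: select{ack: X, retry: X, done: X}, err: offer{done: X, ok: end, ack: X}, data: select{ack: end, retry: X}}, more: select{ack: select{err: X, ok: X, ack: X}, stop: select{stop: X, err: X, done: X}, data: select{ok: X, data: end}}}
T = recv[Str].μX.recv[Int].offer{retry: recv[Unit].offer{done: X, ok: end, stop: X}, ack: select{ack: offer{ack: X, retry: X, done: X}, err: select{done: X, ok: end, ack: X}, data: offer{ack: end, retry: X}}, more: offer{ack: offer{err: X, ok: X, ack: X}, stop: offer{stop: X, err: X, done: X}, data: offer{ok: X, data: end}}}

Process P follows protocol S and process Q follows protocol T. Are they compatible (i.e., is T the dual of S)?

send[Str] ‖ recv[Str]  match
  μX ‖ μX  match (rec unchanged)
    send[Int] ‖ recv[Int]  match
      select{retry,ack,more} ‖ offer{retry,ack,more}  match same labels
        case retry:
          send[Unit] ‖ recv[Unit]  match
            select{done,ok,stop} ‖ offer{done,ok,stop}  match same labels
              case done:
                X ‖ X  match
              case ok:
                end ‖ end  match
              case stop:
                X ‖ X  match
        case ack:
          offer{ack,err,data} ‖ select{ack,err,data}  match same labels
            case ack:
              select{ack,retry,done} ‖ offer{ack,retry,done}  match same labels
                case ack:
                  X ‖ X  match
                case retry:
                  X ‖ X  match
                case done:
                  X ‖ X  match
            case err:
              offer{done,ok,ack} ‖ select{done,ok,ack}  match same labels
                case done:
                  X ‖ X  match
                case ok:
                  end ‖ end  match
                case ack:
                  X ‖ X  match
            case data:
              select{ack,retry} ‖ offer{ack,retry}  match same labels
                case ack:
                  end ‖ end  match
                case retry:
                  X ‖ X  match
        case more:
          select{ack,stop,data} ‖ offer{ack,stop,data}  match same labels
            case ack:
              select{err,ok,ack} ‖ offer{err,ok,ack}  match same labels
                case err:
                  X ‖ X  match
                case ok:
                  X ‖ X  match
                case ack:
                  X ‖ X  match
            case stop:
              select{stop,err,done} ‖ offer{stop,err,done}  match same labels
                case stop:
                  X ‖ X  match
                case err:
                  X ‖ X  match
                case done:
                  X ‖ X  match
            case data:
              select{ok,data} ‖ offer{ok,data}  match same labels
                case ok:
                  X ‖ X  match
                case data:
                  end ‖ end  match

YES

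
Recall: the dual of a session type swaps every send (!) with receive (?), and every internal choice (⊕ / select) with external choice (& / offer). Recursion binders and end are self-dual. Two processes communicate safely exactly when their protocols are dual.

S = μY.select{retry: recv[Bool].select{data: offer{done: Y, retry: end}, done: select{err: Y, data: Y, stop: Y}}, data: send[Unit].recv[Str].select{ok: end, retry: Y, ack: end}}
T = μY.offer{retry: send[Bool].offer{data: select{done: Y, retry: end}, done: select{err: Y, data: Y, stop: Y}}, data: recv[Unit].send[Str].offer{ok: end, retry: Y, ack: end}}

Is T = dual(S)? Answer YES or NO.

μY vs μY  ok (μ self-dual)
  select{retry,data} vs offer{retry,data}  ok same labels
    [retry]
      recv[Bool] vs send[Bool]  ok
        select{data,done} vs offer{data,done}  ok same labels
          [data]
            offer{done,retry} vs select{done,retry}  ok same labels
              [done]
                Y vs Y  ok
              [retry]
                end vs end  ok
          [done]
            select{err,data,stop} vs select{err,data,stop}  ✗ choice polarity not flipped — not dual

NO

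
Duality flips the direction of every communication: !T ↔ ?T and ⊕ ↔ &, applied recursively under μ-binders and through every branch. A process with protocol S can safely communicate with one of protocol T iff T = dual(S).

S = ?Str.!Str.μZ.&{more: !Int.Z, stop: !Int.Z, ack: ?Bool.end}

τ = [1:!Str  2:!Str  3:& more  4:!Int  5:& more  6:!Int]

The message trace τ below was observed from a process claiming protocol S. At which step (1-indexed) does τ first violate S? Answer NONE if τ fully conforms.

[1] got !Str, protocol expects ?Str  ✗

1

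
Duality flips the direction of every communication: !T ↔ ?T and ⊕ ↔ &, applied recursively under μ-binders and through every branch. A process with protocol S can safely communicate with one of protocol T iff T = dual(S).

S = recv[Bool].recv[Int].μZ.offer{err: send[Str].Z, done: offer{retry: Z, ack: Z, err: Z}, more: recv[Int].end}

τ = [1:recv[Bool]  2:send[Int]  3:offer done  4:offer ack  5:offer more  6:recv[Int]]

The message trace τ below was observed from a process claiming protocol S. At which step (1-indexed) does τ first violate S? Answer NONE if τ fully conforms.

step 1: recv[Bool]  ✓  state: recv[Int].μZ.…
step 2: got send[Int], protocol expects recv[Int]  ✗

2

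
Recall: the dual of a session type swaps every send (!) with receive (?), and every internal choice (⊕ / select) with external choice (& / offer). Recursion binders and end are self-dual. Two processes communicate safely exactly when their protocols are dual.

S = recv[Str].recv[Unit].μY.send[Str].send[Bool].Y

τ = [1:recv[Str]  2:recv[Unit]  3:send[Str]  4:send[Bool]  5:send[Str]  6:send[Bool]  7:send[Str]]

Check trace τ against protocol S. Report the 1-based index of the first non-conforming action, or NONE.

step 1: recv[Str]  ✓  cont: recv[Unit].μY.…
step 2: recv[Unit]  ✓  cont: μY.…
step 3: send[Str]  ✓  cont: send[Bool].μY.…
step 4: send[Bool]  ✓  cont: μY.…
step 5: send[Str]  ✓  cont: send[Bool].μY.…
step 6: send[Bool]  ✓  cont: μY.…
step 7: send[Str]  ✓  cont: send[Bool].μY.…
all 7 steps conform

NONE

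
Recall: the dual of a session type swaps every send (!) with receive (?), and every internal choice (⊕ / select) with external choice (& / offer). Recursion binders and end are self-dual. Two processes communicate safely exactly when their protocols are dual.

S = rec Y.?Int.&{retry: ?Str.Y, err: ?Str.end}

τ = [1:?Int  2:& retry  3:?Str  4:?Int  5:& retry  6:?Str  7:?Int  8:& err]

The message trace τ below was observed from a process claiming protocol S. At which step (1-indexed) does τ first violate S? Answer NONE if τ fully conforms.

step 1: ?Int  ok  cont: &{retry: ?Str.rec Y.…, err: ?Str.end}
step 2: & retry  ok  cont: ?Str.rec Y.…
step 3: ?Str  ok  cont: rec Y.…
step 4: ?Int  ok  cont: &{retry: ?Str.rec Y.…, err: ?Str.end}
step 5: & retry  ok  cont: ?Str.rec Y.…
step 6: ?Str  ok  cont: rec Y.…
step 7: ?Int  ok  cont: &{retry: ?Str.rec Y.…, err: ?Str.end}
step 8: & err  ok  cont: ?Str.end
all 8 steps conform

NONE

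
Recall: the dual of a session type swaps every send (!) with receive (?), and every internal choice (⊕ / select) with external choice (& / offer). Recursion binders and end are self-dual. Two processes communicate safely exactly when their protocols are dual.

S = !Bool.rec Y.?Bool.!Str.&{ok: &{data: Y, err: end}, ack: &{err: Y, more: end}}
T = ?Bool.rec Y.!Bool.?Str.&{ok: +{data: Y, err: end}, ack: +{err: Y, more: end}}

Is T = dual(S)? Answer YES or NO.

!Bool | ?Bool  ✓
  rec Y | rec Y  ✓ (rec unchanged)
    ?Bool | !Bool  ✓
      !Str | ?Str  ✓
        &{ok,ack} | &{ok,ack}  ✗ choice polarity not flipped — not dual

NO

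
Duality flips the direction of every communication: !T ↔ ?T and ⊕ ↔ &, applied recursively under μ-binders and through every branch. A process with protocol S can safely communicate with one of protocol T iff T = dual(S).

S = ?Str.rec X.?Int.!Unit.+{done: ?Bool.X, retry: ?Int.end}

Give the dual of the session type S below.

?Str = !Str
  rec X = rec X  (rec unchanged)
    ?Int = !Int
      !Unit = ?Unit
        +{done,retry} = &{done,retry}  (select→offer)
          case done:
            ?Bool = !Bool
              X ↦ X
          case retry:
            ?Int = !Int
              end ↦ end

!Str.rec X.!Int.?Unit.&{done: !Bool.X, retry: !Int.end}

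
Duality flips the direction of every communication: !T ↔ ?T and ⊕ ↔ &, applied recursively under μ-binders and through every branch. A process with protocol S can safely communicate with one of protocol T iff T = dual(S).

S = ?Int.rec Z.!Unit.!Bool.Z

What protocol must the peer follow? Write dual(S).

?Int = !Int
  rec Z = rec Z  (rec unchanged)
    !Unit = ?Unit
      !Bool = ?Bool
        Z ↦ Z

!Int.rec Z.?Unit.?Bool.Z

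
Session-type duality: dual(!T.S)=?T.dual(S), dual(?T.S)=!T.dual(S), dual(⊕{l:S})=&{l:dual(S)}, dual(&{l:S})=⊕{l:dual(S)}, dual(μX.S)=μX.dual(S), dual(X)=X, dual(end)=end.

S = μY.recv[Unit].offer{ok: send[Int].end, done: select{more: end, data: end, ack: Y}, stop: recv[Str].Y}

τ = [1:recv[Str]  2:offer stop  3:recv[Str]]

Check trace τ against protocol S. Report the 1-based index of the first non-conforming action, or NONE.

[1] got recv[Str], protocol expects recv[Unit]  ✗

1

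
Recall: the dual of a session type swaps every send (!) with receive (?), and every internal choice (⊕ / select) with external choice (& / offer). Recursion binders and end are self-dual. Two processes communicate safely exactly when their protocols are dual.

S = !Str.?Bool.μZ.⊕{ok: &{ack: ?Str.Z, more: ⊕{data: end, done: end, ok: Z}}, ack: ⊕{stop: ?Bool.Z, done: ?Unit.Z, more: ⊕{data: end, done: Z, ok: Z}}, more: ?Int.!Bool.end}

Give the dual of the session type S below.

!Str → ?Str
  ?Bool → !Bool
    μZ → μZ  (rec unchanged)
      ⊕{ok,ack,more} → &{ok,ack,more}  (⊕→&)
        • ok:
          &{ack,more} → ⊕{ack,more}  (offer→select)
            • ack:
              ?Str → !Str
                dual(Z) = Z
            • more:
              ⊕{data,done,ok} → &{data,done,ok}  (⊕→&)
                • data:
                  dual(end) = end
                • done:
                  dual(end) = end
                • ok:
                  dual(Z) = Z
        • ack:
          ⊕{stop,done,more} → &{stop,done,more}  (⊕→&)
            • stop:
              ?Bool → !Bool
                dual(Z) = Z
            • done:
              ?Unit → !Unit
                dual(Z) = Z
            • more:
              ⊕{data,done,ok} → &{data,done,ok}  (⊕→&)
                • data:
                  dual(end) = end
                • done:
                  dual(Z) = Z
                • ok:
                  dual(Z) = Z
        • more:
          ?Int → !Int
            !Bool → ?Bool
              dual(end) = end

?Str.!Bool.μZ.&{ok: ⊕{ack: !Str.Z, more: &{data: end, done: end, ok: Z}}, ack: &{stop: !Bool.Z, done: !Unit.Z, more: &{data: end, done: Z, ok: Z}}, more: !Int.?Bool.end}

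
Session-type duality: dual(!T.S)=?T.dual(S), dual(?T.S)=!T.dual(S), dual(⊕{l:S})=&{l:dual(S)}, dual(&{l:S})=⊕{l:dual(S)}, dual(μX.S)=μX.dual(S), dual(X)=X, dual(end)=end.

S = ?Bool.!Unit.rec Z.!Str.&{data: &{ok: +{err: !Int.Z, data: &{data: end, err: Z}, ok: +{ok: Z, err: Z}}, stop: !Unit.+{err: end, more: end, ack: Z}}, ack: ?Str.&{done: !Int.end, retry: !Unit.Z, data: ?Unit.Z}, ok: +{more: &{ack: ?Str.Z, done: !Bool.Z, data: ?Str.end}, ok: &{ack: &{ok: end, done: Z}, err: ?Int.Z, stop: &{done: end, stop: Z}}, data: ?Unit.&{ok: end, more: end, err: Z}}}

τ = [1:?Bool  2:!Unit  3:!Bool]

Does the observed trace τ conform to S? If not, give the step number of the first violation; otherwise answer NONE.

3

[1] ?Bool  match  cont: !Unit.rec Z.…
[2] !Unit  match  cont: rec Z.…
[3] got !Bool, protocol expects !Str  ✗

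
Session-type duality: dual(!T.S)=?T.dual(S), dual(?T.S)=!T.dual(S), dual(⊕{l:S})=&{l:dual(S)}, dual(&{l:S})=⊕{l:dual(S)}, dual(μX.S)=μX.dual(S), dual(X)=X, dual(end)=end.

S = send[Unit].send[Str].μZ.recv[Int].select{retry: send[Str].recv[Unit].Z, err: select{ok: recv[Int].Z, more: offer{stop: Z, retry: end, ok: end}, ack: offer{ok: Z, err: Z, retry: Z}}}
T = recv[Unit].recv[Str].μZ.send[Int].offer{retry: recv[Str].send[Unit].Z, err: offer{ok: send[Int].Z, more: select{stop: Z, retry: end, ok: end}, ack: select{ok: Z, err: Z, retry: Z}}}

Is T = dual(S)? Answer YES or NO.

send[Unit] | recv[Unit]  ✓
  send[Str] | recv[Str]  ✓
    μZ | μZ  ✓ (rec unchanged)
      recv[Int] | send[Int]  ✓
        select{retry,err} | offer{retry,err}  ✓ same labels
          [retry]
            send[Str] | recv[Str]  ✓
              recv[Unit] | send[Unit]  ✓
                Z | Z  ✓
          [err]
            select{ok,more,ack} | offer{ok,more,ack}  ✓ same labels
              [ok]
                recv[Int] | send[Int]  ✓
                  Z | Z  ✓
              [more]
                offer{stop,retry,ok} | select{stop,retry,ok}  ✓ same labels
                  [stop]
                    Z | Z  ✓
                  [retry]
                    end | end  ✓
                  [ok]
                    end | end  ✓
              [ack]
                offer{ok,err,retry} | select{ok,err,retry}  ✓ same labels
                  [ok]
                    Z | Z  ✓
                  [err]
                    Z | Z  ✓
                  [retry]
                    Z | Z  ✓

YES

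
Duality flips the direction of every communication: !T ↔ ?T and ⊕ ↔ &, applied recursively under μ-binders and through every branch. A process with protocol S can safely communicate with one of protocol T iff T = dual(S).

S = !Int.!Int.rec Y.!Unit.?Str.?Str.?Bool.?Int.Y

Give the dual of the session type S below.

?Int.?Int.rec Y.?Unit.!Str.!Str.!Bool.!Int.Y

!Int → ?Int
  !Int → ?Int
    rec Y → rec Y  (rec unchanged)
      !Unit → ?Unit
        ?Str → !Str
          ?Str → !Str
            ?Bool → !Bool
              ?Int → !Int
                Y self-dual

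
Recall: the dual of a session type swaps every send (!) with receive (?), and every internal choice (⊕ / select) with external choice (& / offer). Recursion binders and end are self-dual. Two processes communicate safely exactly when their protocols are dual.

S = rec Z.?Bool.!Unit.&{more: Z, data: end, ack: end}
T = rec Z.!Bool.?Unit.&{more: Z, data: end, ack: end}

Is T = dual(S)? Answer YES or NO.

NO

rec Z vs rec Z  ✓ (binder kept)
  ?Bool vs !Bool  ✓
    !Unit vs ?Unit  ✓
      &{more,data,ack} vs &{more,data,ack}  ✗ choice polarity not flipped — not dual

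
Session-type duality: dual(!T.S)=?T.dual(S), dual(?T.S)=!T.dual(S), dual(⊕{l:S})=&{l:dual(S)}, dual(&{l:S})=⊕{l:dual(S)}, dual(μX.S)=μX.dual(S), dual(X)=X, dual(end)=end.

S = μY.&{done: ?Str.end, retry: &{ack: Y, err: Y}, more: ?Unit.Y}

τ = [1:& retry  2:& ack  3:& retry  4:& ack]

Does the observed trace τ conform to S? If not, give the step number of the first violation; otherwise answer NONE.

step 1: & retry  ✓  state: &{ack: μY.…, err: μY.…}
step 2: & ack  ✓  state: μY.…
step 3: & retry  ✓  state: &{ack: μY.…, err: μY.…}
step 4: & ack  ✓  state: μY.…
all 4 steps conform

NONE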